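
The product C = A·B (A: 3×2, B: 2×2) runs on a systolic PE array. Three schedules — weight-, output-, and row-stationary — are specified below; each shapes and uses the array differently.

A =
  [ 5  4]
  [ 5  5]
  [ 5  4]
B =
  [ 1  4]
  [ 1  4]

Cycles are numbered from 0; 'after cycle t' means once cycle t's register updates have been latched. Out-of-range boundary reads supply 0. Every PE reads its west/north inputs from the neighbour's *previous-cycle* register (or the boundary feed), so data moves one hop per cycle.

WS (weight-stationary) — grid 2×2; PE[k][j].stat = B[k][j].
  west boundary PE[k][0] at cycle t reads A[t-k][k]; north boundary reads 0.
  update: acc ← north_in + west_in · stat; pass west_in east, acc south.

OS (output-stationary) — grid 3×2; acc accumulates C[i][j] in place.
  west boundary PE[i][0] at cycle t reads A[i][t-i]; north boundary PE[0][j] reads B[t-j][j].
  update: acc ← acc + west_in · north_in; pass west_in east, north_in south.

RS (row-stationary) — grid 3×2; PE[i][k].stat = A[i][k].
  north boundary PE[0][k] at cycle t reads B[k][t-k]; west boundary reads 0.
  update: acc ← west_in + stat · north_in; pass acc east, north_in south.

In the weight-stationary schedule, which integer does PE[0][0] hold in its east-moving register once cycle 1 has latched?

WS 2×2: PE[0][0] cycle-by-cycle (with neighbour feeds):
  cycle 0: PE[0][0] → acc 5, east 5, south 5
  cycle 1: PE[0][0] → acc 5, east 5, south 5

register = 5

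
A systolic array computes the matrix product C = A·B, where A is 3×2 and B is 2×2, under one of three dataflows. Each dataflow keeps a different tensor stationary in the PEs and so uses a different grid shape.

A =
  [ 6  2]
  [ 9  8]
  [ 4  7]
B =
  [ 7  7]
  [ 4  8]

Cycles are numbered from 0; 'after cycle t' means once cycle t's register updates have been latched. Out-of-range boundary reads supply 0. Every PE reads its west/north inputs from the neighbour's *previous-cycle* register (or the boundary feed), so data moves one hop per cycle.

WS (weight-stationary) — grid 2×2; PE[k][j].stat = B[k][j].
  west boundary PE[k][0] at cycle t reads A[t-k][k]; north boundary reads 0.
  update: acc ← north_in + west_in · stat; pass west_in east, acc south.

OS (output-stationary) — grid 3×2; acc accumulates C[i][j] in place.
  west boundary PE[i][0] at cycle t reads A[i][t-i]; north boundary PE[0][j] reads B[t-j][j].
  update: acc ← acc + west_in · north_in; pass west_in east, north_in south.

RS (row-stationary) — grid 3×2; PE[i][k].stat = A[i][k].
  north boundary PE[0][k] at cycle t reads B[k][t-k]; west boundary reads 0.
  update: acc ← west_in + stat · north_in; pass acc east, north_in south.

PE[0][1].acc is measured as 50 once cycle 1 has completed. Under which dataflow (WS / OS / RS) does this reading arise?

WS [2×2] PE[0][1] across cycles:
  [0] (0,1) acc=0 (h:0 v:0)
  [1] (0,1) acc=42 (h:6 v:42)
OS [3×2] PE[0][1] across cycles:
  [0] (0,1) acc=0 (h:0 v:0)
  [1] (0,1) acc=42 (h:6 v:7)
RS [3×2] PE[0][1] across cycles:
  [0] (0,1) acc=0 (h:0 v:0)
  [1] (0,1) acc=50 (h:50 v:4)

dataflow = RS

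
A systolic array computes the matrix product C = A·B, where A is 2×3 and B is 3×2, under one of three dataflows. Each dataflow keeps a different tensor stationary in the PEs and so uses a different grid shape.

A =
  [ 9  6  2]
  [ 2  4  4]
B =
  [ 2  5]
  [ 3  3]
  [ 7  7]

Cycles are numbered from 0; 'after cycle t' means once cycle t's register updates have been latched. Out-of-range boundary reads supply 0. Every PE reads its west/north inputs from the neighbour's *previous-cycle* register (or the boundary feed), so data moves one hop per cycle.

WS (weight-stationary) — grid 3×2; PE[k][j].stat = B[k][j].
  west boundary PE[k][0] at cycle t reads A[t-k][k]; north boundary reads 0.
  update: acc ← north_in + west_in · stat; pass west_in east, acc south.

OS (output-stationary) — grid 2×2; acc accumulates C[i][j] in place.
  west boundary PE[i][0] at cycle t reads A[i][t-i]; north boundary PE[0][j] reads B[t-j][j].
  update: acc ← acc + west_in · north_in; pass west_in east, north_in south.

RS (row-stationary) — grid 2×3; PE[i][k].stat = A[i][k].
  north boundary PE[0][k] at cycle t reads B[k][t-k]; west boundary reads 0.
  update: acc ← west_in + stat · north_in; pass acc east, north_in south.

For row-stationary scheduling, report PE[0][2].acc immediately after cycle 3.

PE[0][2].acc = 77

RS (2×3). Following PE[0][2] plus its west/north inputs:
  after 0 — PE[0][1] acc=0, pass-E 0, pass-S 0
  after 0 — PE[0][2] acc=0, pass-E 0, pass-S 0
  after 1 — PE[0][1] acc=36, pass-E 36, pass-S 3
  after 1 — PE[0][2] acc=0, pass-E 0, pass-S 0
  after 2 — PE[0][1] acc=63, pass-E 63, pass-S 3
  after 2 — PE[0][2] acc=50, pass-E 50, pass-S 7
  after 3 — PE[0][1] acc=0, pass-E 0, pass-S 0
  after 3 — PE[0][2] acc=77, pass-E 77, pass-S 7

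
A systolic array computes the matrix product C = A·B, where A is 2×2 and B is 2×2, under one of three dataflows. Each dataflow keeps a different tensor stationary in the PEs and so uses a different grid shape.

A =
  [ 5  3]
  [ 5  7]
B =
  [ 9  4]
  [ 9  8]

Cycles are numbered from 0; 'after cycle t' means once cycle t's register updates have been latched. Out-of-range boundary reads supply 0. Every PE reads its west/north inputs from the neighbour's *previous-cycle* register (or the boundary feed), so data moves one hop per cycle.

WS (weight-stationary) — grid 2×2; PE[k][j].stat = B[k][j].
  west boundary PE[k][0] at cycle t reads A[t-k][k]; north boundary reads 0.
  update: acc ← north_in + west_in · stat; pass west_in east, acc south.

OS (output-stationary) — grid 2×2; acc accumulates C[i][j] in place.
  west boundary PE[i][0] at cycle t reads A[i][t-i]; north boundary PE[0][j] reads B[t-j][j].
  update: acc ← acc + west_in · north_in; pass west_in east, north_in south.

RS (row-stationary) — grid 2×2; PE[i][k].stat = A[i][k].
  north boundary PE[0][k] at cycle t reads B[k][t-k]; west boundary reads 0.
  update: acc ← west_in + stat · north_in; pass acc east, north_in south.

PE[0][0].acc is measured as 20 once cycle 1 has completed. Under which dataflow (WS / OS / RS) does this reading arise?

dataflow = RS

WS (2×2 grid), PE[0][0]:
  @0  [0,0]  acc 45  |  →5  ↓45
  @1  [0,0]  acc 45  |  →5  ↓45
OS (2×2 grid), PE[0][0]:
  @0  [0,0]  acc 45  |  →5  ↓9
  @1  [0,0]  acc 72  |  →3  ↓9
RS (2×2 grid), PE[0][0]:
  @0  [0,0]  acc 45  |  →45  ↓9
  @1  [0,0]  acc 20  |  →20  ↓4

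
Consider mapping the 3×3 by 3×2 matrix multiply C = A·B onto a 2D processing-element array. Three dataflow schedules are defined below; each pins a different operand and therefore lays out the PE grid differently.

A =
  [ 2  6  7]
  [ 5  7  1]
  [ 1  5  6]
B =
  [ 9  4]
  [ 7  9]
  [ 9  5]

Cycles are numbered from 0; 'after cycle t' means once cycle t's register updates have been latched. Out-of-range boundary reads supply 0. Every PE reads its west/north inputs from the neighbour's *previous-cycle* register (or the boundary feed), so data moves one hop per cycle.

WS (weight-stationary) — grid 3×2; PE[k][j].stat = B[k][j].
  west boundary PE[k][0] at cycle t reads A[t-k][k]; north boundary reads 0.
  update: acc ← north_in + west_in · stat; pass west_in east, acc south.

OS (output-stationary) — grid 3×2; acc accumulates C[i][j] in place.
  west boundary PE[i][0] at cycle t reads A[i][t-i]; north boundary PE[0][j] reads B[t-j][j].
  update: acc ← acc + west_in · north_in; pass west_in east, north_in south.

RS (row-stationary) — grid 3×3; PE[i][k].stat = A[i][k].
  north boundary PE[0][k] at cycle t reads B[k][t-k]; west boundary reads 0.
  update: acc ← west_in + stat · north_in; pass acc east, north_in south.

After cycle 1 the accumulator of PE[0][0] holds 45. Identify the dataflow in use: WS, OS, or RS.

— WS: 3×2; PE[0][0] trace:
  [0] (0,0) acc=18 (h:2 v:18)
  [1] (0,0) acc=45 (h:5 v:45)
— OS: 3×2; PE[0][0] trace:
  [0] (0,0) acc=18 (h:2 v:9)
  [1] (0,0) acc=60 (h:6 v:7)
— RS: 3×3; PE[0][0] trace:
  [0] (0,0) acc=18 (h:18 v:9)
  [1] (0,0) acc=8 (h:8 v:4)

dataflow = WS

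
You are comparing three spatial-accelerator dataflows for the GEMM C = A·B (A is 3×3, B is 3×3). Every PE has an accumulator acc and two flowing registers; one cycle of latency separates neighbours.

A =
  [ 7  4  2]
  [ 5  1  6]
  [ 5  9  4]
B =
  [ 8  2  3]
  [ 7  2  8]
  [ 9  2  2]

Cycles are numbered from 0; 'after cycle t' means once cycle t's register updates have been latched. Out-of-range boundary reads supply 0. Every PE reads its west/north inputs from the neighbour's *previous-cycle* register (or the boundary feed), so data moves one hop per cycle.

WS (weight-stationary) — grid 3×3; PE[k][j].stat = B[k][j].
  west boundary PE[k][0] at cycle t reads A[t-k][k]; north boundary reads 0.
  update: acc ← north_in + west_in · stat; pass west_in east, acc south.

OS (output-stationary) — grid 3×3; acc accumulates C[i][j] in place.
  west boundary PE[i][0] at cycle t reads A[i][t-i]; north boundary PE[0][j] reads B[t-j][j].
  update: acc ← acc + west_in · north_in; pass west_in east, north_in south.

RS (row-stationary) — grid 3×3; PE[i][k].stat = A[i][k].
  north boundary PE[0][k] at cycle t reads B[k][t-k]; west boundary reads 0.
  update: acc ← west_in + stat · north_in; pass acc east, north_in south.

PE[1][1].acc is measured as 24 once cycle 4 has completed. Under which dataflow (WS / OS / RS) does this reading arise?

Under WS (3×3), PE[1][1]:
  step 0 · PE1,1: acc=0; fwd→0 fwd↓0
  step 1 · PE1,1: acc=0; fwd→0 fwd↓0
  step 2 · PE1,1: acc=22; fwd→4 fwd↓22
  step 3 · PE1,1: acc=12; fwd→1 fwd↓12
  step 4 · PE1,1: acc=28; fwd→9 fwd↓28
Under OS (3×3), PE[1][1]:
  step 0 · PE1,1: acc=0; fwd→0 fwd↓0
  step 1 · PE1,1: acc=0; fwd→0 fwd↓0
  step 2 · PE1,1: acc=10; fwd→5 fwd↓2
  step 3 · PE1,1: acc=12; fwd→1 fwd↓2
  step 4 · PE1,1: acc=24; fwd→6 fwd↓2
Under RS (3×3), PE[1][1]:
  step 0 · PE1,1: acc=0; fwd→0 fwd↓0
  step 1 · PE1,1: acc=0; fwd→0 fwd↓0
  step 2 · PE1,1: acc=47; fwd→47 fwd↓7
  step 3 · PE1,1: acc=12; fwd→12 fwd↓2
  step 4 · PE1,1: acc=23; fwd→23 fwd↓8

dataflow = OS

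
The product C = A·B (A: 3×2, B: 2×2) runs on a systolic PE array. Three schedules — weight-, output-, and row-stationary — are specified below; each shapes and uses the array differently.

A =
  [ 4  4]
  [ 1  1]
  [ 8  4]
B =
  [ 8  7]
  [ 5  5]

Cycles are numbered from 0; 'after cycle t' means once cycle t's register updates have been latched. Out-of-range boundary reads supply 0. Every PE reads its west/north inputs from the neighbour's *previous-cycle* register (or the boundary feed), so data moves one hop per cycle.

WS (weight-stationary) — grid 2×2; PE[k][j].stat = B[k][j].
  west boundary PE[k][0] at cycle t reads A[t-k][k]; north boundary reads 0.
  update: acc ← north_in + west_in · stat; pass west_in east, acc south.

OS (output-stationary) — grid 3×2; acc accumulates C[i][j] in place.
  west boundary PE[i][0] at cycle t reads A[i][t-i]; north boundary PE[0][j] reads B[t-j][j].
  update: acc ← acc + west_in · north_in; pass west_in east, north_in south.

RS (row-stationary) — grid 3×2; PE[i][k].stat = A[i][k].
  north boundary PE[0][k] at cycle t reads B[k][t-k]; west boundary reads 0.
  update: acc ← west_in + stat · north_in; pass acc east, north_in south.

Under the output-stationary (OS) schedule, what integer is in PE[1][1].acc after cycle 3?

PE[1][1].acc = 12

Tracing OS — 3×2 array, target PE[1][1]:
  step 0 · PE0,1: acc=0; fwd→0 fwd↓0
  step 0 · PE1,0: acc=0; fwd→0 fwd↓0
  step 0 · PE1,1: acc=0; fwd→0 fwd↓0
  step 1 · PE0,1: acc=28; fwd→4 fwd↓7
  step 1 · PE1,0: acc=8; fwd→1 fwd↓8
  step 1 · PE1,1: acc=0; fwd→0 fwd↓0
  step 2 · PE0,1: acc=48; fwd→4 fwd↓5
  step 2 · PE1,0: acc=13; fwd→1 fwd↓5
  step 2 · PE1,1: acc=7; fwd→1 fwd↓7
  step 3 · PE0,1: acc=48; fwd→0 fwd↓0
  step 3 · PE1,0: acc=13; fwd→0 fwd↓0
  step 3 · PE1,1: acc=12; fwd→1 fwd↓5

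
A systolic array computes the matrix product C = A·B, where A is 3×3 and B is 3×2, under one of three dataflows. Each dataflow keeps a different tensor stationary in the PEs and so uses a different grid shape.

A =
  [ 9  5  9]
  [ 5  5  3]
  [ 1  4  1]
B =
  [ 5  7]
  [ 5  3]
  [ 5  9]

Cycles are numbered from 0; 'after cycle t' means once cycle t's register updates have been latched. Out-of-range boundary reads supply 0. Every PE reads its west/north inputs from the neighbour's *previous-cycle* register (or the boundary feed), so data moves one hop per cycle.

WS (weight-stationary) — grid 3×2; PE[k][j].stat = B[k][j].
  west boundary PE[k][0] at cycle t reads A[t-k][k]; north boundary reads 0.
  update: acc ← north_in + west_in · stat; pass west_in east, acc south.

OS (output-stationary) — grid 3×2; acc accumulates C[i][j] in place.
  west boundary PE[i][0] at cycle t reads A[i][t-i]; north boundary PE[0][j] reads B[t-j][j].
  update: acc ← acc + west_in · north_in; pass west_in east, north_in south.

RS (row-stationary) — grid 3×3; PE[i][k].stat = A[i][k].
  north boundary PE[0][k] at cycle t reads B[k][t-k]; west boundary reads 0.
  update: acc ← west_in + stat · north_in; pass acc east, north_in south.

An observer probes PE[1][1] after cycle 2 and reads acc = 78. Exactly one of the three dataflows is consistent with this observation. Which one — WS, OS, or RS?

WS [3×2] PE[1][1] across cycles:
  after 0 — PE[1][1] acc=0, pass-E 0, pass-S 0
  after 1 — PE[1][1] acc=0, pass-E 0, pass-S 0
  after 2 — PE[1][1] acc=78, pass-E 5, pass-S 78
OS [3×2] PE[1][1] across cycles:
  after 0 — PE[1][1] acc=0, pass-E 0, pass-S 0
  after 1 — PE[1][1] acc=0, pass-E 0, pass-S 0
  after 2 — PE[1][1] acc=35, pass-E 5, pass-S 7
RS [3×3] PE[1][1] across cycles:
  after 0 — PE[1][1] acc=0, pass-E 0, pass-S 0
  after 1 — PE[1][1] acc=0, pass-E 0, pass-S 0
  after 2 — PE[1][1] acc=50, pass-E 50, pass-S 5

dataflow = WS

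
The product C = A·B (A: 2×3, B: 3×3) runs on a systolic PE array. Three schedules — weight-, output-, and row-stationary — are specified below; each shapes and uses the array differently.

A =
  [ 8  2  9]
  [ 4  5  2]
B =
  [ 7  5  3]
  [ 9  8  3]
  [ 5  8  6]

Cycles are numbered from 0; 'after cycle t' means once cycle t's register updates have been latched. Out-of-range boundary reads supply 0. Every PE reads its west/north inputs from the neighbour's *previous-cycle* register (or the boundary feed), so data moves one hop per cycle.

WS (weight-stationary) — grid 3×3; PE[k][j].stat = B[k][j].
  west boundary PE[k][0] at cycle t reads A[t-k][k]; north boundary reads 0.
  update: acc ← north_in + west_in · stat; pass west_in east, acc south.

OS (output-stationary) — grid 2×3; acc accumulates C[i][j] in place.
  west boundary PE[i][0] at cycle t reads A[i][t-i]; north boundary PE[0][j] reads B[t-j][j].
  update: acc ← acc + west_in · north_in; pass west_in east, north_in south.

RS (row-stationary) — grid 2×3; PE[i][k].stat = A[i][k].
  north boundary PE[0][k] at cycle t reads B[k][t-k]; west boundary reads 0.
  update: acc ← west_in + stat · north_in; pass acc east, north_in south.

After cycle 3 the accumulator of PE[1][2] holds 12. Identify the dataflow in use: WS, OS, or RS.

— WS: 3×3; PE[1][2] trace:
  t=0 PE[1][2]: acc=0 h=0 v=0
  t=1 PE[1][2]: acc=0 h=0 v=0
  t=2 PE[1][2]: acc=0 h=0 v=0
  t=3 PE[1][2]: acc=30 h=2 v=30
— OS: 2×3; PE[1][2] trace:
  t=0 PE[1][2]: acc=0 h=0 v=0
  t=1 PE[1][2]: acc=0 h=0 v=0
  t=2 PE[1][2]: acc=0 h=0 v=0
  t=3 PE[1][2]: acc=12 h=4 v=3
— RS: 2×3; PE[1][2] trace:
  t=0 PE[1][2]: acc=0 h=0 v=0
  t=1 PE[1][2]: acc=0 h=0 v=0
  t=2 PE[1][2]: acc=0 h=0 v=0
  t=3 PE[1][2]: acc=83 h=83 v=5

dataflow = OS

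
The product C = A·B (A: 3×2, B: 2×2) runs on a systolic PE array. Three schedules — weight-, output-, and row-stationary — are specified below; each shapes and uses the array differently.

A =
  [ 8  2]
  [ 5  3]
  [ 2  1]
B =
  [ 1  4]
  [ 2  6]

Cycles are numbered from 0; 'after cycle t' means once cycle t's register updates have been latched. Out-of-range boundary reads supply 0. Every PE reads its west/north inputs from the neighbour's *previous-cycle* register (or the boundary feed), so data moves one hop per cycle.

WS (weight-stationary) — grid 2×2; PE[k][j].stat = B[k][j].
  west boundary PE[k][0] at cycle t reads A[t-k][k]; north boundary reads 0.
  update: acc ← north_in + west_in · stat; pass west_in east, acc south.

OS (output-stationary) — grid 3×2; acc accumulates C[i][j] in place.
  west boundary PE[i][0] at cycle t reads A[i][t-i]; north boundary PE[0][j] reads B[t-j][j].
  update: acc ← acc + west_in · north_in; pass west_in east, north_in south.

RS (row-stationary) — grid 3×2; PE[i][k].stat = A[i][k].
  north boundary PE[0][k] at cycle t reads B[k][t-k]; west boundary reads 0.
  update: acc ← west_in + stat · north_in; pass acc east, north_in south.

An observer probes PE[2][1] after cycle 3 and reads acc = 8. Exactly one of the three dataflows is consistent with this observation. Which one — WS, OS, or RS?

dataflow = OS

WS (2×2): PE[2][1] does not exist.
— OS: 3×2; PE[2][1] trace:
  step 0 · PE2,1: acc=0; fwd→0 fwd↓0
  step 1 · PE2,1: acc=0; fwd→0 fwd↓0
  step 2 · PE2,1: acc=0; fwd→0 fwd↓0
  step 3 · PE2,1: acc=8; fwd→2 fwd↓4
— RS: 3×2; PE[2][1] trace:
  step 0 · PE2,1: acc=0; fwd→0 fwd↓0
  step 1 · PE2,1: acc=0; fwd→0 fwd↓0
  step 2 · PE2,1: acc=0; fwd→0 fwd↓0
  step 3 · PE2,1: acc=4; fwd→4 fwd↓2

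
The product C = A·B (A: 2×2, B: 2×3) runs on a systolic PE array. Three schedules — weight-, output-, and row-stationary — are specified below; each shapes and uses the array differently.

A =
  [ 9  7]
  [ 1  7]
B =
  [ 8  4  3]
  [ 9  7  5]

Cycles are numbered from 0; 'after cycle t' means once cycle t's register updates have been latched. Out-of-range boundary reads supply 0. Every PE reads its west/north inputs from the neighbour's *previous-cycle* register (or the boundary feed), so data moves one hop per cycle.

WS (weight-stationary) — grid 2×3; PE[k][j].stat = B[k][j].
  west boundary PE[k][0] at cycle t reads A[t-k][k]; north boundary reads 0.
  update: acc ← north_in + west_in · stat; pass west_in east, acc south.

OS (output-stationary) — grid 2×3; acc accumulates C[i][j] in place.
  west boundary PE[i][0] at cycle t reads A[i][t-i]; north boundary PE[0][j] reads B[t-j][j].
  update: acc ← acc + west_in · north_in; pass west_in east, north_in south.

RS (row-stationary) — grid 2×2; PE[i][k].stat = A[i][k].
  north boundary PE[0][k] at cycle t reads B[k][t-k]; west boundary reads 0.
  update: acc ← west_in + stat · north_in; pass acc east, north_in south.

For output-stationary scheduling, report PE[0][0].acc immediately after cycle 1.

OS (2×3). Following PE[0][0] plus its west/north inputs:
  t=0 PE[0][0]: acc=72 h=9 v=8
  t=1 PE[0][0]: acc=135 h=7 v=9

PE[0][0].acc = 135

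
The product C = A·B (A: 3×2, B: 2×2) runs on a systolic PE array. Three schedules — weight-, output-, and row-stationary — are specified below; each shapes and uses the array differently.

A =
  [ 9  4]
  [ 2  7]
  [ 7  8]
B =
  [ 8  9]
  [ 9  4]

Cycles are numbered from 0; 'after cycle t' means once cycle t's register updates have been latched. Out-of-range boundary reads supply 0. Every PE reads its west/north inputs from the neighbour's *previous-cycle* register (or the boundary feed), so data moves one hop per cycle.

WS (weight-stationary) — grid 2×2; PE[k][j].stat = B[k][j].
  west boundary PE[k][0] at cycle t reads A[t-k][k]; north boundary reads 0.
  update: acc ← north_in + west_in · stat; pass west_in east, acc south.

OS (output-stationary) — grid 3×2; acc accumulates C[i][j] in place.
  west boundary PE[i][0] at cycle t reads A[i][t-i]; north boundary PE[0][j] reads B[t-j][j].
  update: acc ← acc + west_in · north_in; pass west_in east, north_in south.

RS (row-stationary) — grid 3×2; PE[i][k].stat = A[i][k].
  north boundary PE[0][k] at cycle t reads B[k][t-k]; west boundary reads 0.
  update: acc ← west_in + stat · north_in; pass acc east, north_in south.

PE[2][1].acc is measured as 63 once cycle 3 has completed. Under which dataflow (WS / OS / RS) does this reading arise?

dataflow = OS

WS: PE[2][1] is outside its 2×2 grid.
Under OS (3×2), PE[2][1]:
  [0] (2,1) acc=0 (h:0 v:0)
  [1] (2,1) acc=0 (h:0 v:0)
  [2] (2,1) acc=0 (h:0 v:0)
  [3] (2,1) acc=63 (h:7 v:9)
Under RS (3×2), PE[2][1]:
  [0] (2,1) acc=0 (h:0 v:0)
  [1] (2,1) acc=0 (h:0 v:0)
  [2] (2,1) acc=0 (h:0 v:0)
  [3] (2,1) acc=128 (h:128 v:9)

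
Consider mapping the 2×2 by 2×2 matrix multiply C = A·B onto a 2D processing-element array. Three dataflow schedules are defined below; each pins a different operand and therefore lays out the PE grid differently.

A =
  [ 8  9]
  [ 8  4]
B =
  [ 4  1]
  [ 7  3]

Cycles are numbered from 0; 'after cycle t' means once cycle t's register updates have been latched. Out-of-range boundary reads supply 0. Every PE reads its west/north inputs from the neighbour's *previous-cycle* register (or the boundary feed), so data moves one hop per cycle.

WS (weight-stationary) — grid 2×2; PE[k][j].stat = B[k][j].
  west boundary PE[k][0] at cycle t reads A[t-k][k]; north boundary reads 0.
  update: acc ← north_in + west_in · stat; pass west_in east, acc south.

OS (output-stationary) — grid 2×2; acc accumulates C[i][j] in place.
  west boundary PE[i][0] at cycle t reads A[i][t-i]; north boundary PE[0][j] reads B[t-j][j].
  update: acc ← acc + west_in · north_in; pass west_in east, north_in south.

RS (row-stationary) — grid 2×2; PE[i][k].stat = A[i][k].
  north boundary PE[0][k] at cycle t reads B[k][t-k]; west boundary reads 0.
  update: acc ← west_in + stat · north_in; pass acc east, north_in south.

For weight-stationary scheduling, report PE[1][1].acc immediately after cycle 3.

Tracing WS — 2×2 array, target PE[1][1]:
  [0] (0,1) acc=0 (h:0 v:0)
  [0] (1,0) acc=0 (h:0 v:0)
  [0] (1,1) acc=0 (h:0 v:0)
  [1] (0,1) acc=8 (h:8 v:8)
  [1] (1,0) acc=95 (h:9 v:95)
  [1] (1,1) acc=0 (h:0 v:0)
  [2] (0,1) acc=8 (h:8 v:8)
  [2] (1,0) acc=60 (h:4 v:60)
  [2] (1,1) acc=35 (h:9 v:35)
  [3] (0,1) acc=0 (h:0 v:0)
  [3] (1,0) acc=0 (h:0 v:0)
  [3] (1,1) acc=20 (h:4 v:20)

PE[1][1].acc = 20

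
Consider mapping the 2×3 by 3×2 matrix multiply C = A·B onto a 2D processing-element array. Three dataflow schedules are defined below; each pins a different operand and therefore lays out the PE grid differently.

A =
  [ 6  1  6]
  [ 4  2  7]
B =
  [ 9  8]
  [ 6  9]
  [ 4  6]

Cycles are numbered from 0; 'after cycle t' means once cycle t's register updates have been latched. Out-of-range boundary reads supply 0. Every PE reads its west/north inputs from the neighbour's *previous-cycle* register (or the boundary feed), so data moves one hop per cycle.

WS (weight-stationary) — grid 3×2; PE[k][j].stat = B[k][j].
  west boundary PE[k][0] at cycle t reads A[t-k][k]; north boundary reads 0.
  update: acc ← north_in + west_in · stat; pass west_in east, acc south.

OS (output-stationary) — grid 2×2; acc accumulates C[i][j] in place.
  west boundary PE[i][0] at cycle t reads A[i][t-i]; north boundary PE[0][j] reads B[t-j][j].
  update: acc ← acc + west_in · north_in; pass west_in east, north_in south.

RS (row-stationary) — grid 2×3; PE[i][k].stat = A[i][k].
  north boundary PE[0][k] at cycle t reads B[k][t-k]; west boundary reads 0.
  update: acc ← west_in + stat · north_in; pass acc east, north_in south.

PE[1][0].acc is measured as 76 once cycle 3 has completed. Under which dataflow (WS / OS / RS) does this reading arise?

Under WS (3×2), PE[1][0]:
  c0 r1c0: 0 / 0 / 0
  c1 r1c0: 60 / 1 / 60
  c2 r1c0: 48 / 2 / 48
  c3 r1c0: 0 / 0 / 0
Under OS (2×2), PE[1][0]:
  c0 r1c0: 0 / 0 / 0
  c1 r1c0: 36 / 4 / 9
  c2 r1c0: 48 / 2 / 6
  c3 r1c0: 76 / 7 / 4
Under RS (2×3), PE[1][0]:
  c0 r1c0: 0 / 0 / 0
  c1 r1c0: 36 / 36 / 9
  c2 r1c0: 32 / 32 / 8
  c3 r1c0: 0 / 0 / 0

dataflow = OS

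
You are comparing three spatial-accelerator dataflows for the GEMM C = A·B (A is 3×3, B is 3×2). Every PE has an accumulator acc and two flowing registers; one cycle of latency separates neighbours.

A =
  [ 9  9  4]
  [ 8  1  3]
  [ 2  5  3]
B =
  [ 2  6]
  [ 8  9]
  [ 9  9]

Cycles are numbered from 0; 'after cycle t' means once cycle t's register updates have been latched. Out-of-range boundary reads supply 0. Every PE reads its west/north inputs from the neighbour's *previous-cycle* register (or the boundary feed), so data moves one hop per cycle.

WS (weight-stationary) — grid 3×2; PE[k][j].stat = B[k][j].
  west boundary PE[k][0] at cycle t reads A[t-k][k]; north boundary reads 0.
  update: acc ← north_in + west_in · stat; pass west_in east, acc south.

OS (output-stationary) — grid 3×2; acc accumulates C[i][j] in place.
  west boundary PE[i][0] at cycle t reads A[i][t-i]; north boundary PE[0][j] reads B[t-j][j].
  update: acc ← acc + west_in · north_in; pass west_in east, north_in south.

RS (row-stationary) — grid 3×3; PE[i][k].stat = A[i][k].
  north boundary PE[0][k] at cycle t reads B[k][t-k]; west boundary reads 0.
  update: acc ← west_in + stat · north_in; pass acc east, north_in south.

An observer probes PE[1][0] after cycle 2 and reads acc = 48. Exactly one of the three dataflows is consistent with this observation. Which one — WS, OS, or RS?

dataflow = RS

Under WS (3×2), PE[1][0]:
  @0  [1,0]  acc 0  |  →0  ↓0
  @1  [1,0]  acc 90  |  →9  ↓90
  @2  [1,0]  acc 24  |  →1  ↓24
Under OS (3×2), PE[1][0]:
  @0  [1,0]  acc 0  |  →0  ↓0
  @1  [1,0]  acc 16  |  →8  ↓2
  @2  [1,0]  acc 24  |  →1  ↓8
Under RS (3×3), PE[1][0]:
  @0  [1,0]  acc 0  |  →0  ↓0
  @1  [1,0]  acc 16  |  →16  ↓2
  @2  [1,0]  acc 48  |  →48  ↓6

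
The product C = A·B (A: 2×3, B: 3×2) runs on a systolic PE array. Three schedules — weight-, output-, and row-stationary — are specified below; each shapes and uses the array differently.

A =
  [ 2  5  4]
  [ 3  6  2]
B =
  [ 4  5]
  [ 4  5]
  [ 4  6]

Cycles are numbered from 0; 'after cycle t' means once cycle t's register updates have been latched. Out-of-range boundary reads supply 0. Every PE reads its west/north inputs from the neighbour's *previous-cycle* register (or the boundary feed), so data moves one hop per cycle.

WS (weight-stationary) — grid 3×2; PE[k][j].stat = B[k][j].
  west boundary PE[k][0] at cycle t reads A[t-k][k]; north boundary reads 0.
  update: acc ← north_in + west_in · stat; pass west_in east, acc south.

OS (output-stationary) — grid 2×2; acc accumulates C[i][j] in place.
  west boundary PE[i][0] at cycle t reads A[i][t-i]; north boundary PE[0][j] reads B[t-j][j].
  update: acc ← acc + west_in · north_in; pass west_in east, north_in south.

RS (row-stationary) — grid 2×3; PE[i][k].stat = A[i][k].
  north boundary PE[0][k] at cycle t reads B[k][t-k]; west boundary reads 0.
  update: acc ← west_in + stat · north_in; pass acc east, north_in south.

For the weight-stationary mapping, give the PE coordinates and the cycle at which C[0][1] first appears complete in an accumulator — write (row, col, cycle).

(row, col, cycle) = (2, 1, 3)

WS: C[0][1] accumulates in PE[2][1]:
  c0 r2c1: 0 / 0 / 0
  c1 r2c1: 0 / 0 / 0
  c2 r2c1: 0 / 0 / 0
  c3 r2c1: 59 / 4 / 59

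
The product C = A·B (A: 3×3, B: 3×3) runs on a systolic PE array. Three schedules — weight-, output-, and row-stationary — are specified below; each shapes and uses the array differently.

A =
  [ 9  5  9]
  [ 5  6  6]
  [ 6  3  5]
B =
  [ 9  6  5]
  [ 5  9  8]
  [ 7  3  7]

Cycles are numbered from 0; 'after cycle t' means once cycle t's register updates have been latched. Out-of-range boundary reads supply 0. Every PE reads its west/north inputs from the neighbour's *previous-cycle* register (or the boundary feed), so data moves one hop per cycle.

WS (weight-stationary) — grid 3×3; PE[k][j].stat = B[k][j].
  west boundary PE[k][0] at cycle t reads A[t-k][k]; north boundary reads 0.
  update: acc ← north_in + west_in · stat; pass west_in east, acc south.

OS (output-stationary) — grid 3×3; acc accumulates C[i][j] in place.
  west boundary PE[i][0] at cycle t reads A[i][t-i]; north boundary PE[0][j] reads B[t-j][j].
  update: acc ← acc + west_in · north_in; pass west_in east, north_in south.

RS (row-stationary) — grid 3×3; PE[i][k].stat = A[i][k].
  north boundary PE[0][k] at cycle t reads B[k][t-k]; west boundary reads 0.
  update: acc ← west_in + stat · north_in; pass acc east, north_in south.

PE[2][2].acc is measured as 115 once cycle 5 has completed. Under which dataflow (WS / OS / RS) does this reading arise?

— WS: 3×3; PE[2][2] trace:
  @0  [2,2]  acc 0  |  →0  ↓0
  @1  [2,2]  acc 0  |  →0  ↓0
  @2  [2,2]  acc 0  |  →0  ↓0
  @3  [2,2]  acc 0  |  →0  ↓0
  @4  [2,2]  acc 148  |  →9  ↓148
  @5  [2,2]  acc 115  |  →6  ↓115
— OS: 3×3; PE[2][2] trace:
  @0  [2,2]  acc 0  |  →0  ↓0
  @1  [2,2]  acc 0  |  →0  ↓0
  @2  [2,2]  acc 0  |  →0  ↓0
  @3  [2,2]  acc 0  |  →0  ↓0
  @4  [2,2]  acc 30  |  →6  ↓5
  @5  [2,2]  acc 54  |  →3  ↓8
— RS: 3×3; PE[2][2] trace:
  @0  [2,2]  acc 0  |  →0  ↓0
  @1  [2,2]  acc 0  |  →0  ↓0
  @2  [2,2]  acc 0  |  →0  ↓0
  @3  [2,2]  acc 0  |  →0  ↓0
  @4  [2,2]  acc 104  |  →104  ↓7
  @5  [2,2]  acc 78  |  →78  ↓3

dataflow = WS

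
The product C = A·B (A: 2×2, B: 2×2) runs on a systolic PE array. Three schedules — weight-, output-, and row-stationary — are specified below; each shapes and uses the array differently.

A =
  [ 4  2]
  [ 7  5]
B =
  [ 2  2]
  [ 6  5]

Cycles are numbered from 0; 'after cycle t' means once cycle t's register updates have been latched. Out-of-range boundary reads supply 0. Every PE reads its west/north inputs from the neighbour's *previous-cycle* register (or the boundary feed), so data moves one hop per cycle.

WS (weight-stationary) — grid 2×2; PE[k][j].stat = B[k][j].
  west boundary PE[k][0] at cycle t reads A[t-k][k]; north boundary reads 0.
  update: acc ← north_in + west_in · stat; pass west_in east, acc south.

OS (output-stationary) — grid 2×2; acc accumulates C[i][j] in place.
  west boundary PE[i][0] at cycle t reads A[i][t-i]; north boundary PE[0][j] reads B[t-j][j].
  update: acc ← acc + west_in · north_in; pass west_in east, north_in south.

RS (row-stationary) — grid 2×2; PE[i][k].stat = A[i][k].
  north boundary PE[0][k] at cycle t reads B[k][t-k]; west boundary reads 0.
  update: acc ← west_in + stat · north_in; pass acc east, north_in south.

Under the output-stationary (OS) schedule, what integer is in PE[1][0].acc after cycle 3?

PE[1][0].acc = 44

OS 2×2: PE[1][0] cycle-by-cycle (with neighbour feeds):
  [0] (0,0) acc=8 (h:4 v:2)
  [0] (1,0) acc=0 (h:0 v:0)
  [1] (0,0) acc=20 (h:2 v:6)
  [1] (1,0) acc=14 (h:7 v:2)
  [2] (0,0) acc=20 (h:0 v:0)
  [2] (1,0) acc=44 (h:5 v:6)
  [3] (0,0) acc=20 (h:0 v:0)
  [3] (1,0) acc=44 (h:0 v:0)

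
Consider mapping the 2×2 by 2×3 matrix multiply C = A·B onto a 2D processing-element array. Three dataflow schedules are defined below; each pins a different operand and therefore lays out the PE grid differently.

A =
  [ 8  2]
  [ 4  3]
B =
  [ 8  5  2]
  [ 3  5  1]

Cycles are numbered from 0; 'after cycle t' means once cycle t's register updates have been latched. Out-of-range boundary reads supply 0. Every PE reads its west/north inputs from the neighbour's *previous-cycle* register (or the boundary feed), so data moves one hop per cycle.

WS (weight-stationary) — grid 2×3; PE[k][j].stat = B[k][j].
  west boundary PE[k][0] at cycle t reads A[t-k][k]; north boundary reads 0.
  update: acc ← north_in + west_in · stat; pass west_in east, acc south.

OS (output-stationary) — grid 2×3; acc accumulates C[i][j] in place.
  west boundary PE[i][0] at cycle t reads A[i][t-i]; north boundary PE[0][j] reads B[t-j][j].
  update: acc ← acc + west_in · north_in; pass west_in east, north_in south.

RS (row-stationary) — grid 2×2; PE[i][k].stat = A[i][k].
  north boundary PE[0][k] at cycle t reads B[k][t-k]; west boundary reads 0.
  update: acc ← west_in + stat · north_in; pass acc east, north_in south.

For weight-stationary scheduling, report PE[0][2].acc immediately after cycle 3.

PE[0][2].acc = 8

WS (2×3). Following PE[0][2] plus its west/north inputs:
  cycle 0: PE[0][1] → acc 0, east 0, south 0
  cycle 0: PE[0][2] → acc 0, east 0, south 0
  cycle 1: PE[0][1] → acc 40, east 8, south 40
  cycle 1: PE[0][2] → acc 0, east 0, south 0
  cycle 2: PE[0][1] → acc 20, east 4, south 20
  cycle 2: PE[0][2] → acc 16, east 8, south 16
  cycle 3: PE[0][1] → acc 0, east 0, south 0
  cycle 3: PE[0][2] → acc 8, east 4, south 8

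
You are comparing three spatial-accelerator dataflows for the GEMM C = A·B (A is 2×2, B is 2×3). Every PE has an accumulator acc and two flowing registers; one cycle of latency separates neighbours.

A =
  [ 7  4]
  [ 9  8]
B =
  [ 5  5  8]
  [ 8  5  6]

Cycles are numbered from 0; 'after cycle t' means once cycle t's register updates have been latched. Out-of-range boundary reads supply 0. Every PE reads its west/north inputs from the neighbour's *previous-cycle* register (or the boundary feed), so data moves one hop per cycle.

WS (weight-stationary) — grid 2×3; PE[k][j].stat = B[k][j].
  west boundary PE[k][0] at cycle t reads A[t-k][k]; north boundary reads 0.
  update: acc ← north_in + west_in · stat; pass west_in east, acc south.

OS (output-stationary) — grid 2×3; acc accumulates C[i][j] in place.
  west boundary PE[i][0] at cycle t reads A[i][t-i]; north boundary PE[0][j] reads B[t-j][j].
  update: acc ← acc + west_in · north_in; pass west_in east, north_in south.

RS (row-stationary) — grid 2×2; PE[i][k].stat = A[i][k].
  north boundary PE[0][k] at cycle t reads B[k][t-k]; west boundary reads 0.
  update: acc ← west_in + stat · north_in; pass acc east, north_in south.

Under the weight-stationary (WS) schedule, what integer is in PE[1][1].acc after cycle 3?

PE[1][1].acc = 85

WS 2×3: PE[1][1] cycle-by-cycle (with neighbour feeds):
  t=0 PE[0][1]: acc=0 h=0 v=0
  t=0 PE[1][0]: acc=0 h=0 v=0
  t=0 PE[1][1]: acc=0 h=0 v=0
  t=1 PE[0][1]: acc=35 h=7 v=35
  t=1 PE[1][0]: acc=67 h=4 v=67
  t=1 PE[1][1]: acc=0 h=0 v=0
  t=2 PE[0][1]: acc=45 h=9 v=45
  t=2 PE[1][0]: acc=109 h=8 v=109
  t=2 PE[1][1]: acc=55 h=4 v=55
  t=3 PE[0][1]: acc=0 h=0 v=0
  t=3 PE[1][0]: acc=0 h=0 v=0
  t=3 PE[1][1]: acc=85 h=8 v=85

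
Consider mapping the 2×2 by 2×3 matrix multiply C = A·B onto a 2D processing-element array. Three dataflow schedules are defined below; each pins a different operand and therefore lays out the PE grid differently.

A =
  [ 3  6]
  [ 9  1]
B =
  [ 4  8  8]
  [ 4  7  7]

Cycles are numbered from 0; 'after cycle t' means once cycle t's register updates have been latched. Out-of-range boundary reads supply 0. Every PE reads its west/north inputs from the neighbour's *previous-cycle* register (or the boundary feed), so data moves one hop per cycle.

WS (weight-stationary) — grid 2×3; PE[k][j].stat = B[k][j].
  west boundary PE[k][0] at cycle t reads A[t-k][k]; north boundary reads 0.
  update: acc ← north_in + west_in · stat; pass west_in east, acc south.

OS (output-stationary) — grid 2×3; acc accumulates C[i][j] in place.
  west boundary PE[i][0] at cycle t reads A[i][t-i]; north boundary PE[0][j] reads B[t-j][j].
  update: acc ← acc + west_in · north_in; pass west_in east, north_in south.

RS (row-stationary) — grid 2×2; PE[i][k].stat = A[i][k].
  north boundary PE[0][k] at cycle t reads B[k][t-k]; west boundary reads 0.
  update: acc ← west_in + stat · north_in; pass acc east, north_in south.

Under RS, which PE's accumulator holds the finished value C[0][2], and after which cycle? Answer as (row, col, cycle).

RS: C[0][2] accumulates in PE[0][1]:
  @0  [0,1]  acc 0  |  →0  ↓0
  @1  [0,1]  acc 36  |  →36  ↓4
  @2  [0,1]  acc 66  |  →66  ↓7
  @3  [0,1]  acc 66  |  →66  ↓7

(row, col, cycle) = (0, 1, 3)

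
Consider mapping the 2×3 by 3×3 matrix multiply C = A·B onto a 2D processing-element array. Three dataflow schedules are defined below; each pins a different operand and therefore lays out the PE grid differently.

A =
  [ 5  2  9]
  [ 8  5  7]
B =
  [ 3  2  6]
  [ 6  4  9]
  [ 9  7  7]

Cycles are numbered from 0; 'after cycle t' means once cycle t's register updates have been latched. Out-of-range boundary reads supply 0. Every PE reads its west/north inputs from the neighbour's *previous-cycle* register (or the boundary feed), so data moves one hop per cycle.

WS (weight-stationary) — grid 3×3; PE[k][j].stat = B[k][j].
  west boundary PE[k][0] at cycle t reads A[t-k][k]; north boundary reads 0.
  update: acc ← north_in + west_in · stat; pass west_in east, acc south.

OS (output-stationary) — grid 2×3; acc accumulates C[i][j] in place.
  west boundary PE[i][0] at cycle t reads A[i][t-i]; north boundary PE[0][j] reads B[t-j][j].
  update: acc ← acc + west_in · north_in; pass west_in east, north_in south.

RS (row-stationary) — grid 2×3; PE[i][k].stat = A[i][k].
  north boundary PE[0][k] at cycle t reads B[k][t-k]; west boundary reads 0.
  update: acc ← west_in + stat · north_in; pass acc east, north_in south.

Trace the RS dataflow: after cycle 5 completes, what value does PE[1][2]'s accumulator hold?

PE[1][2].acc = 142

RS on a 2×3 grid — tracing PE[1][2] and its feeders:
  0: (0,2).acc=0  regs=<0,0>
  0: (1,1).acc=0  regs=<0,0>
  0: (1,2).acc=0  regs=<0,0>
  1: (0,2).acc=0  regs=<0,0>
  1: (1,1).acc=0  regs=<0,0>
  1: (1,2).acc=0  regs=<0,0>
  2: (0,2).acc=108  regs=<108,9>
  2: (1,1).acc=54  regs=<54,6>
  2: (1,2).acc=0  regs=<0,0>
  3: (0,2).acc=81  regs=<81,7>
  3: (1,1).acc=36  regs=<36,4>
  3: (1,2).acc=117  regs=<117,9>
  4: (0,2).acc=111  regs=<111,7>
  4: (1,1).acc=93  regs=<93,9>
  4: (1,2).acc=85  regs=<85,7>
  5: (0,2).acc=0  regs=<0,0>
  5: (1,1).acc=0  regs=<0,0>
  5: (1,2).acc=142  regs=<142,7>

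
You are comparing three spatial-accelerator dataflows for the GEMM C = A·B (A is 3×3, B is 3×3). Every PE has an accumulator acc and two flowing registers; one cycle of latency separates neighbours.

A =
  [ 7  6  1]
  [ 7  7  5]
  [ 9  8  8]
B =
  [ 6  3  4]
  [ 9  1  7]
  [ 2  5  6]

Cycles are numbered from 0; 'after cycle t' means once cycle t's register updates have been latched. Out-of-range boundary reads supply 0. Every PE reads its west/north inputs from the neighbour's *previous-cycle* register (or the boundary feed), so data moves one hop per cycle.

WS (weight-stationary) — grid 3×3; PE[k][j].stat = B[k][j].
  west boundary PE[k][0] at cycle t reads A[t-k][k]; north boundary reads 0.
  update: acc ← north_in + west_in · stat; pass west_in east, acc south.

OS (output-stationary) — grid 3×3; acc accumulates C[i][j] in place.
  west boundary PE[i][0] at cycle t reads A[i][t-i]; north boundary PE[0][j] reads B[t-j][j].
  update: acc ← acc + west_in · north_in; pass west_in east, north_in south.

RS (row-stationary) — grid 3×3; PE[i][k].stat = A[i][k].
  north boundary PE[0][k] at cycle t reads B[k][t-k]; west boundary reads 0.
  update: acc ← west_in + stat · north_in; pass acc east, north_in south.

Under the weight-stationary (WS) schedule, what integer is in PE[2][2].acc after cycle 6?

PE[2][2].acc = 140

WS 3×3: PE[2][2] cycle-by-cycle (with neighbour feeds):
  [0] (1,2) acc=0 (h:0 v:0)
  [0] (2,1) acc=0 (h:0 v:0)
  [0] (2,2) acc=0 (h:0 v:0)
  [1] (1,2) acc=0 (h:0 v:0)
  [1] (2,1) acc=0 (h:0 v:0)
  [1] (2,2) acc=0 (h:0 v:0)
  [2] (1,2) acc=0 (h:0 v:0)
  [2] (2,1) acc=0 (h:0 v:0)
  [2] (2,2) acc=0 (h:0 v:0)
  [3] (1,2) acc=70 (h:6 v:70)
  [3] (2,1) acc=32 (h:1 v:32)
  [3] (2,2) acc=0 (h:0 v:0)
  [4] (1,2) acc=77 (h:7 v:77)
  [4] (2,1) acc=53 (h:5 v:53)
  [4] (2,2) acc=76 (h:1 v:76)
  [5] (1,2) acc=92 (h:8 v:92)
  [5] (2,1) acc=75 (h:8 v:75)
  [5] (2,2) acc=107 (h:5 v:107)
  [6] (1,2) acc=0 (h:0 v:0)
  [6] (2,1) acc=0 (h:0 v:0)
  [6] (2,2) acc=140 (h:8 v:140)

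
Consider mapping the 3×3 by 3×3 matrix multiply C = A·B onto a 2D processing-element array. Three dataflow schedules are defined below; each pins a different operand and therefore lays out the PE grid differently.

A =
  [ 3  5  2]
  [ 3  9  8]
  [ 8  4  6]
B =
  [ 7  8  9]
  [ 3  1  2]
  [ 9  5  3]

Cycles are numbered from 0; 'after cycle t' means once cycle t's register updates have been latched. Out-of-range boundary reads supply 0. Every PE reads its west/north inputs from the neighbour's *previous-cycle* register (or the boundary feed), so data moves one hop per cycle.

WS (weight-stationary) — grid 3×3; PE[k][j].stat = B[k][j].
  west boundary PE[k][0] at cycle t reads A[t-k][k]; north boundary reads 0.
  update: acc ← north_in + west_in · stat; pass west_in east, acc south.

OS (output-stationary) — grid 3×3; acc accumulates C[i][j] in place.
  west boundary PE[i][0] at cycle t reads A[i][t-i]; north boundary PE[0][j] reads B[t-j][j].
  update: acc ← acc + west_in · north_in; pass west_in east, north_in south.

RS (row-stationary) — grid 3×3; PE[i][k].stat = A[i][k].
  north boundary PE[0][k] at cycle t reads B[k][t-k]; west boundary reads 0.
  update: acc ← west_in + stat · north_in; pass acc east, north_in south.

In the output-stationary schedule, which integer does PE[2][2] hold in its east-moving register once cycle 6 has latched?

OS 3×3: PE[2][2] cycle-by-cycle (with neighbour feeds):
  cycle 0: PE[1][2] → acc 0, east 0, south 0
  cycle 0: PE[2][1] → acc 0, east 0, south 0
  cycle 0: PE[2][2] → acc 0, east 0, south 0
  cycle 1: PE[1][2] → acc 0, east 0, south 0
  cycle 1: PE[2][1] → acc 0, east 0, south 0
  cycle 1: PE[2][2] → acc 0, east 0, south 0
  cycle 2: PE[1][2] → acc 0, east 0, south 0
  cycle 2: PE[2][1] → acc 0, east 0, south 0
  cycle 2: PE[2][2] → acc 0, east 0, south 0
  cycle 3: PE[1][2] → acc 27, east 3, south 9
  cycle 3: PE[2][1] → acc 64, east 8, south 8
  cycle 3: PE[2][2] → acc 0, east 0, south 0
  cycle 4: PE[1][2] → acc 45, east 9, south 2
  cycle 4: PE[2][1] → acc 68, east 4, south 1
  cycle 4: PE[2][2] → acc 72, east 8, south 9
  cycle 5: PE[1][2] → acc 69, east 8, south 3
  cycle 5: PE[2][1] → acc 98, east 6, south 5
  cycle 5: PE[2][2] → acc 80, east 4, south 2
  cycle 6: PE[1][2] → acc 69, east 0, south 0
  cycle 6: PE[2][1] → acc 98, east 0, south 0
  cycle 6: PE[2][2] → acc 98, east 6, south 3

register = 6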